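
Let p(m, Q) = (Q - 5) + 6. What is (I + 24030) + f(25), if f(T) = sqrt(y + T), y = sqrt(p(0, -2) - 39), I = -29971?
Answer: -5941 + sqrt(25 + 2*I*sqrt(10)) ≈ -5936.0 + 0.62753*I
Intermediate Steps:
p(m, Q) = 1 + Q (p(m, Q) = (-5 + Q) + 6 = 1 + Q)
y = 2*I*sqrt(10) (y = sqrt((1 - 2) - 39) = sqrt(-1 - 39) = sqrt(-40) = 2*I*sqrt(10) ≈ 6.3246*I)
f(T) = sqrt(T + 2*I*sqrt(10)) (f(T) = sqrt(2*I*sqrt(10) + T) = sqrt(T + 2*I*sqrt(10)))
(I + 24030) + f(25) = (-29971 + 24030) + sqrt(25 + 2*I*sqrt(10)) = -5941 + sqrt(25 + 2*I*sqrt(10))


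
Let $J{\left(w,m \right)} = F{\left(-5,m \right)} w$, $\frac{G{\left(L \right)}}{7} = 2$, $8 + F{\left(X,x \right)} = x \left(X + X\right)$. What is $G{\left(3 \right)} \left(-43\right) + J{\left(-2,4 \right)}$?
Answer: $-506$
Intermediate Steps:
$F{\left(X,x \right)} = -8 + 2 X x$ ($F{\left(X,x \right)} = -8 + x \left(X + X\right) = -8 + x 2 X = -8 + 2 X x$)
$G{\left(L \right)} = 14$ ($G{\left(L \right)} = 7 \cdot 2 = 14$)
$J{\left(w,m \right)} = w \left(-8 - 10 m\right)$ ($J{\left(w,m \right)} = \left(-8 + 2 \left(-5\right) m\right) w = \left(-8 - 10 m\right) w = w \left(-8 - 10 m\right)$)
$G{\left(3 \right)} \left(-43\right) + J{\left(-2,4 \right)} = 14 \left(-43\right) - - 4 \left(4 + 5 \cdot 4\right) = -602 - - 4 \left(4 + 20\right) = -602 - \left(-4\right) 24 = -602 + 96 = -506$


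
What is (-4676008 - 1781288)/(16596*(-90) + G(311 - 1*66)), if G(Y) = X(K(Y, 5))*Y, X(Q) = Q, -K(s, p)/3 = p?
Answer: 2152432/499105 ≈ 4.3126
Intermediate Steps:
K(s, p) = -3*p
G(Y) = -15*Y (G(Y) = (-3*5)*Y = -15*Y)
(-4676008 - 1781288)/(16596*(-90) + G(311 - 1*66)) = (-4676008 - 1781288)/(16596*(-90) - 15*(311 - 1*66)) = -6457296/(-1493640 - 15*(311 - 66)) = -6457296/(-1493640 - 15*245) = -6457296/(-1493640 - 3675) = -6457296/(-1497315) = -6457296*(-1/1497315) = 2152432/499105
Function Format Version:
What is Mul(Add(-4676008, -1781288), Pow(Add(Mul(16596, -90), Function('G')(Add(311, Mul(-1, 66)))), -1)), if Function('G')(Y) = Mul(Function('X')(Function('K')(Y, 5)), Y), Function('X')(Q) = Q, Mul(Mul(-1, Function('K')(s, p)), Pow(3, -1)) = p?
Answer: Rational(2152432, 499105) ≈ 4.3126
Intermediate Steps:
Function('K')(s, p) = Mul(-3, p)
Function('G')(Y) = Mul(-15, Y) (Function('G')(Y) = Mul(Mul(-3, 5), Y) = Mul(-15, Y))
Mul(Add(-4676008, -1781288), Pow(Add(Mul(16596, -90), Function('G')(Add(311, Mul(-1, 66)))), -1)) = Mul(Add(-4676008, -1781288), Pow(Add(Mul(16596, -90), Mul(-15, Add(311, Mul(-1, 66)))), -1)) = Mul(-6457296, Pow(Add(-1493640, Mul(-15, Add(311, -66))), -1)) = Mul(-6457296, Pow(Add(-1493640, Mul(-15, 245)), -1)) = Mul(-6457296, Pow(Add(-1493640, -3675), -1)) = Mul(-6457296, Pow(-1497315, -1)) = Mul(-6457296, Rational(-1, 1497315)) = Rational(2152432, 499105)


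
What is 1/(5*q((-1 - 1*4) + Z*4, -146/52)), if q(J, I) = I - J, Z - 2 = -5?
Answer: 26/1845 ≈ 0.014092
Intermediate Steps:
Z = -3 (Z = 2 - 5 = -3)
1/(5*q((-1 - 1*4) + Z*4, -146/52)) = 1/(5*(-146/52 - ((-1 - 1*4) - 3*4))) = 1/(5*(-146*1/52 - ((-1 - 4) - 12))) = 1/(5*(-73/26 - (-5 - 12))) = 1/(5*(-73/26 - 1*(-17))) = 1/(5*(-73/26 + 17)) = 1/(5*(369/26)) = 1/(1845/26) = 26/1845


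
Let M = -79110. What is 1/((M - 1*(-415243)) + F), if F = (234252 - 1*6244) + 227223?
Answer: 1/791364 ≈ 1.2636e-6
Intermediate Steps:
F = 455231 (F = (234252 - 6244) + 227223 = 228008 + 227223 = 455231)
1/((M - 1*(-415243)) + F) = 1/((-79110 - 1*(-415243)) + 455231) = 1/((-79110 + 415243) + 455231) = 1/(336133 + 455231) = 1/791364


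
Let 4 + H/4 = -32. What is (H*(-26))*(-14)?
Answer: -52416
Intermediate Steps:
H = -144 (H = -16 + 4*(-32) = -16 - 128 = -144)
(H*(-26))*(-14) = -144*(-26)*(-14) = 3744*(-14) = -52416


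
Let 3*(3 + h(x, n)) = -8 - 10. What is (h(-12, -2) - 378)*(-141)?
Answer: 54567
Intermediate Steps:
h(x, n) = -9 (h(x, n) = -3 + (-8 - 10)/3 = -3 + (⅓)*(-18) = -3 - 6 = -9)
(h(-12, -2) - 378)*(-141) = (-9 - 378)*(-141) = -387*(-141) = 54567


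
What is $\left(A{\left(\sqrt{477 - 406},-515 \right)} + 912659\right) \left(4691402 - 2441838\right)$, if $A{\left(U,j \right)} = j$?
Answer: $2051926305216$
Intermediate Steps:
$\left(A{\left(\sqrt{477 - 406},-515 \right)} + 912659\right) \left(4691402 - 2441838\right) = \left(-515 + 912659\right) \left(4691402 - 2441838\right) = 912144 \cdot 2249564 = 2051926305216$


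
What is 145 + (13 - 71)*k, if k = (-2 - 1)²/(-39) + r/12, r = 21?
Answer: 1479/26 ≈ 56.885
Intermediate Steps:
k = 79/52 (k = (-2 - 1)²/(-39) + 21/12 = (-3)²*(-1/39) + 21*(1/12) = 9*(-1/39) + 7/4 = -3/13 + 7/4 = 79/52 ≈ 1.5192)
145 + (13 - 71)*k = 145 + (13 - 71)*(79/52) = 145 - 58*79/52 = 145 - 2291/26 = 1479/26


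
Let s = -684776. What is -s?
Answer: 684776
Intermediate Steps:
-s = -1*(-684776) = 684776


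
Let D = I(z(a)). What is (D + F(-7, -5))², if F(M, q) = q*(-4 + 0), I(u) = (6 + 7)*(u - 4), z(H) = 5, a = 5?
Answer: 1089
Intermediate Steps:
I(u) = -52 + 13*u (I(u) = 13*(-4 + u) = -52 + 13*u)
F(M, q) = -4*q (F(M, q) = q*(-4) = -4*q)
D = 13 (D = -52 + 13*5 = -52 + 65 = 13)
(D + F(-7, -5))² = (13 - 4*(-5))² = (13 + 20)² = 33² = 1089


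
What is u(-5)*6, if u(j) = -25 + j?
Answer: -180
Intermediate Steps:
u(-5)*6 = (-25 - 5)*6 = -30*6 = -180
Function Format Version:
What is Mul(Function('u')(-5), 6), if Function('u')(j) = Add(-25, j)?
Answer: -180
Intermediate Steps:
Mul(Function('u')(-5), 6) = Mul(Add(-25, -5), 6) = Mul(-30, 6) = -180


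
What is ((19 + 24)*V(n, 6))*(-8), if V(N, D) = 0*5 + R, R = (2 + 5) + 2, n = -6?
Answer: -3096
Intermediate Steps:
R = 9 (R = 7 + 2 = 9)
V(N, D) = 9 (V(N, D) = 0*5 + 9 = 0 + 9 = 9)
((19 + 24)*V(n, 6))*(-8) = ((19 + 24)*9)*(-8) = (43*9)*(-8) = 387*(-8) = -3096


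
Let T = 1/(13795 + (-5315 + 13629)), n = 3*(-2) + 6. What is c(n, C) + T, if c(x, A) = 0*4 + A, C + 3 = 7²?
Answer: 1017015/22109 ≈ 46.000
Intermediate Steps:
C = 46 (C = -3 + 7² = -3 + 49 = 46)
n = 0 (n = -6 + 6 = 0)
c(x, A) = A (c(x, A) = 0 + A = A)
T = 1/22109 (T = 1/(13795 + 8314) = 1/22109 ≈ 4.5230e-5)
c(n, C) + T = 46 + 1/22109 = 1017015/22109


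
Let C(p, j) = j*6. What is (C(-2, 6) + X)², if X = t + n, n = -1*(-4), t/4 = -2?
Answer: 1024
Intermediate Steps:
t = -8 (t = 4*(-2) = -8)
C(p, j) = 6*j
n = 4
X = -4 (X = -8 + 4 = -4)
(C(-2, 6) + X)² = (6*6 - 4)² = (36 - 4)² = 32² = 1024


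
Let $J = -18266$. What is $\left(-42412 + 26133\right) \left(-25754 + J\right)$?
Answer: $716601580$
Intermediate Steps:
$\left(-42412 + 26133\right) \left(-25754 + J\right) = \left(-42412 + 26133\right) \left(-25754 - 18266\right) = \left(-16279\right) \left(-44020\right) = 716601580$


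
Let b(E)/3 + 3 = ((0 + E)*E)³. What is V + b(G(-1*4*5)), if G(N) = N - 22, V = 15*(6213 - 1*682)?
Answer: 16467178188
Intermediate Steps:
V = 82965 (V = 15*(6213 - 682) = 15*5531 = 82965)
G(N) = -22 + N
b(E) = -9 + 3*E⁶ (b(E) = -9 + 3*((0 + E)*E)³ = -9 + 3*(E*E)³ = -9 + 3*(E²)³ = -9 + 3*E⁶)
V + b(G(-1*4*5)) = 82965 + (-9 + 3*(-22 - 1*4*5)⁶) = 82965 + (-9 + 3*(-22 - 4*5)⁶) = 82965 + (-9 + 3*(-22 - 20)⁶) = 82965 + (-9 + 3*(-42)⁶) = 82965 + (-9 + 3*5489031744) = 82965 + (-9 + 16467095232) = 82965 + 16467095223 = 16467178188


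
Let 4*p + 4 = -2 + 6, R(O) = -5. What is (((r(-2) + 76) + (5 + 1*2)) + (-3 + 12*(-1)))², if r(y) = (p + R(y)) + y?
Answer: 3721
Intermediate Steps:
p = 0 (p = -1 + (-2 + 6)/4 = -1 + (¼)*4 = -1 + 1 = 0)
r(y) = -5 + y (r(y) = (0 - 5) + y = -5 + y)
(((r(-2) + 76) + (5 + 1*2)) + (-3 + 12*(-1)))² = ((((-5 - 2) + 76) + (5 + 1*2)) + (-3 + 12*(-1)))² = (((-7 + 76) + (5 + 2)) + (-3 - 12))² = ((69 + 7) - 15)² = (76 - 15)² = 61² = 3721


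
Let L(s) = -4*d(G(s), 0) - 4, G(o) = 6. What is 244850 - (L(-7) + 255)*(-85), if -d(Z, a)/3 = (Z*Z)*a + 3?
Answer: 269245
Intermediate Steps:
d(Z, a) = -9 - 3*a*Z² (d(Z, a) = -3*((Z*Z)*a + 3) = -3*(Z²*a + 3) = -3*(a*Z² + 3) = -3*(3 + a*Z²) = -9 - 3*a*Z²)
L(s) = 32 (L(s) = -4*(-9 - 3*0*6²) - 4 = -4*(-9 - 3*0*36) - 4 = -4*(-9 + 0) - 4 = -4*(-9) - 4 = 36 - 4 = 32)
244850 - (L(-7) + 255)*(-85) = 244850 - (32 + 255)*(-85) = 244850 - 287*(-85) = 244850 - 1*(-24395) = 244850 + 24395 = 269245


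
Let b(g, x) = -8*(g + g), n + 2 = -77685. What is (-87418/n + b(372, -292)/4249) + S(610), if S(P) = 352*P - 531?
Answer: 70701997927965/330092063 ≈ 2.1419e+5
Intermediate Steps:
n = -77687 (n = -2 - 77685 = -77687)
b(g, x) = -16*g
S(P) = -531 + 352*P
(-87418/n + b(372, -292)/4249) + S(610) = (-87418/(-77687) - 16*372/4249) + (-531 + 352*610) = (-87418*(-1/77687) - 5952*1/4249) + (-531 + 214720) = (87418/77687 - 5952/4249) + 214189 = -90953942/330092063 + 214189 = 70701997927965/330092063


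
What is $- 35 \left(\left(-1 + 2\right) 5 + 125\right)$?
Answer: $-4550$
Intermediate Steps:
$- 35 \left(\left(-1 + 2\right) 5 + 125\right) = - 35 \left(1 \cdot 5 + 125\right) = - 35 \left(5 + 125\right) = \left(-35\right) 130 = -4550$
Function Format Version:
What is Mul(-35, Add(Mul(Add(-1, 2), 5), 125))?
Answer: -4550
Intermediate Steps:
Mul(-35, Add(Mul(Add(-1, 2), 5), 125)) = Mul(-35, Add(Mul(1, 5), 125)) = Mul(-35, Add(5, 125)) = Mul(-35, 130) = -4550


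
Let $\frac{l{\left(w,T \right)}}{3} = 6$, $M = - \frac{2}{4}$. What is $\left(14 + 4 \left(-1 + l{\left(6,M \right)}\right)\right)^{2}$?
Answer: $6724$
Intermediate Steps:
$M = - \frac{1}{2}$ ($M = \left(-2\right) \frac{1}{4} = - \frac{1}{2} \approx -0.5$)
$l{\left(w,T \right)} = 18$ ($l{\left(w,T \right)} = 3 \cdot 6 = 18$)
$\left(14 + 4 \left(-1 + l{\left(6,M \right)}\right)\right)^{2} = \left(14 + 4 \left(-1 + 18\right)\right)^{2} = \left(14 + 4 \cdot 17\right)^{2} = \left(14 + 68\right)^{2} = 82^{2} = 6724$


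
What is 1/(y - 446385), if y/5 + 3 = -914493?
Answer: -1/5018865 ≈ -1.9925e-7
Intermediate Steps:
y = -4572480 (y = -15 + 5*(-914493) = -15 - 4572465 = -4572480)
1/(y - 446385) = 1/(-4572480 - 446385) = 1/(-5018865) = -1/5018865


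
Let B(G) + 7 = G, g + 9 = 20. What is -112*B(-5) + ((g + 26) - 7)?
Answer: 1374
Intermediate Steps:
g = 11 (g = -9 + 20 = 11)
B(G) = -7 + G
-112*B(-5) + ((g + 26) - 7) = -112*(-7 - 5) + ((11 + 26) - 7) = -112*(-12) + (37 - 7) = 1344 + 30 = 1374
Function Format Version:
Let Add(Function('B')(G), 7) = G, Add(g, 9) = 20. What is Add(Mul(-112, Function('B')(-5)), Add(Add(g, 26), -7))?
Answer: 1374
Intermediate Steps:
g = 11 (g = Add(-9, 20) = 11)
Function('B')(G) = Add(-7, G)
Add(Mul(-112, Function('B')(-5)), Add(Add(g, 26), -7)) = Add(Mul(-112, Add(-7, -5)), Add(Add(11, 26), -7)) = Add(Mul(-112, -12), Add(37, -7)) = Add(1344, 30) = 1374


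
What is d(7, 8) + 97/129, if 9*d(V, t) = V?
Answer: 592/387 ≈ 1.5297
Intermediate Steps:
d(V, t) = V/9
d(7, 8) + 97/129 = (1/9)*7 + 97/129 = 7/9 + 97*(1/129) = 7/9 + 97/129 = 592/387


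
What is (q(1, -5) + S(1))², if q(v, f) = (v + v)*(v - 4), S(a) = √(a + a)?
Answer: (-6 + √2)² ≈ 21.029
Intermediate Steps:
S(a) = √2*√a (S(a) = √(2*a) = √2*√a)
q(v, f) = 2*v*(-4 + v) (q(v, f) = (2*v)*(-4 + v) = 2*v*(-4 + v))
(q(1, -5) + S(1))² = (2*1*(-4 + 1) + √2*√1)² = (2*1*(-3) + √2*1)² = (-6 + √2)²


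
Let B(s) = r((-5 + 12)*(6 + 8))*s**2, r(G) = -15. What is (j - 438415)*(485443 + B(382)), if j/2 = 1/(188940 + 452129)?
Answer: 478752614001767961/641069 ≈ 7.4680e+11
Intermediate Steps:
j = 2/641069 (j = 2/(188940 + 452129) = 2/641069 ≈ 3.1198e-6)
B(s) = -15*s**2
(j - 438415)*(485443 + B(382)) = (2/641069 - 438415)*(485443 - 15*382**2) = -281054265633*(485443 - 15*145924)/641069 = -281054265633*(485443 - 2188860)/641069 = -281054265633/641069*(-1703417) = 478752614001767961/641069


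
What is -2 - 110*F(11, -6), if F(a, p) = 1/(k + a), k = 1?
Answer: -67/6 ≈ -11.167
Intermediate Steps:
F(a, p) = 1/(1 + a)
-2 - 110*F(11, -6) = -2 - 110/(1 + 11) = -2 - 110/12 = -2 - 110*1/12 = -2 - 55/6 = -67/6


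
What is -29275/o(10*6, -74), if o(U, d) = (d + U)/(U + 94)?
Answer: 322025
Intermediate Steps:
o(U, d) = (U + d)/(94 + U)
-29275/o(10*6, -74) = -29275*(94 + 10*6)/(10*6 - 74) = -29275*(94 + 60)/(60 - 74) = -29275/(-14/154) = -29275/((1/154)*(-14)) = -29275/(-1/11) = -29275*(-11) = 322025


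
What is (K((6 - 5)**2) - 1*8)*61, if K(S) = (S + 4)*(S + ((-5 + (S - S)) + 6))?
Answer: 122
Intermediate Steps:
K(S) = (1 + S)*(4 + S) (K(S) = (4 + S)*(S + ((-5 + 0) + 6)) = (4 + S)*(S + (-5 + 6)) = (4 + S)*(S + 1) = (4 + S)*(1 + S) = (1 + S)*(4 + S))
(K((6 - 5)**2) - 1*8)*61 = ((4 + ((6 - 5)**2)**2 + 5*(6 - 5)**2) - 1*8)*61 = ((4 + (1**2)**2 + 5*1**2) - 8)*61 = ((4 + 1**2 + 5*1) - 8)*61 = ((4 + 1 + 5) - 8)*61 = (10 - 8)*61 = 2*61 = 122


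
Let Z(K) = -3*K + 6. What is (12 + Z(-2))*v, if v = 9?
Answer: 216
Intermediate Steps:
Z(K) = 6 - 3*K
(12 + Z(-2))*v = (12 + (6 - 3*(-2)))*9 = (12 + (6 + 6))*9 = (12 + 12)*9 = 24*9 = 216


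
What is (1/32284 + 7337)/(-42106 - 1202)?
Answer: -78955903/466051824 ≈ -0.16941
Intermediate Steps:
(1/32284 + 7337)/(-42106 - 1202) = (1/32284 + 7337)/(-43308) = (236867709/32284)*(-1/43308) = -78955903/466051824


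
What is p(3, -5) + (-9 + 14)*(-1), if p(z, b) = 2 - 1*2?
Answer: -5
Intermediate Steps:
p(z, b) = 0 (p(z, b) = 2 - 2 = 0)
p(3, -5) + (-9 + 14)*(-1) = 0 + (-9 + 14)*(-1) = 0 + 5*(-1) = 0 - 5 = -5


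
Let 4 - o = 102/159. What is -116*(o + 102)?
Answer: -647744/53 ≈ -12222.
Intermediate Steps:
o = 178/53 (o = 4 - 102/159 = 4 - 1*34/53 = 4 - 34/53 = 178/53 ≈ 3.3585)
-116*(o + 102) = -116*(178/53 + 102) = -116*5584/53 = -647744/53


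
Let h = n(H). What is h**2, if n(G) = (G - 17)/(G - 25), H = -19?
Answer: 81/121 ≈ 0.66942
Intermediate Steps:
n(G) = (-17 + G)/(-25 + G)
h = 9/11 (h = (-17 - 19)/(-25 - 19) = -36/(-44) = -1/44*(-36) = 9/11 ≈ 0.81818)
h**2 = (9/11)**2 = 81/121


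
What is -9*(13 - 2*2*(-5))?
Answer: -297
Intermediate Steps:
-9*(13 - 2*2*(-5)) = -9*(13 - 4*(-5)) = -9*(13 + 20) = -9*33 = -297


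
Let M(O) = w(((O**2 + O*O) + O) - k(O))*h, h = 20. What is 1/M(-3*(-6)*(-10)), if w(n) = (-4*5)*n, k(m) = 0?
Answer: -1/25848000 ≈ -3.8688e-8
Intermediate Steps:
w(n) = -20*n
M(O) = -800*O**2 - 400*O (M(O) = -20*(((O**2 + O*O) + O) - 1*0)*20 = -20*(((O**2 + O**2) + O) + 0)*20 = -20*((2*O**2 + O) + 0)*20 = -20*((O + 2*O**2) + 0)*20 = -20*(O + 2*O**2)*20 = (-40*O**2 - 20*O)*20 = -800*O**2 - 400*O)
1/M(-3*(-6)*(-10)) = 1/(400*(-3*(-6)*(-10))*(-1 - 2*(-3*(-6))*(-10))) = 1/(400*(18*(-10))*(-1 - 36*(-10))) = 1/(400*(-180)*(-1 - 2*(-180))) = 1/(400*(-180)*(-1 + 360)) = 1/(400*(-180)*359) = 1/(-25848000) = -1/25848000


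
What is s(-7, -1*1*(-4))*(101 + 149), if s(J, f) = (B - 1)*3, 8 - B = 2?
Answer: 3750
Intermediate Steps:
B = 6 (B = 8 - 1*2 = 8 - 2 = 6)
s(J, f) = 15 (s(J, f) = (6 - 1)*3 = 5*3 = 15)
s(-7, -1*1*(-4))*(101 + 149) = 15*(101 + 149) = 15*250 = 3750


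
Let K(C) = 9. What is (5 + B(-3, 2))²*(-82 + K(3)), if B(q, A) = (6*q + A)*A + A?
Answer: -45625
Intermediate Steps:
B(q, A) = A + A*(A + 6*q) (B(q, A) = (A + 6*q)*A + A = A*(A + 6*q) + A = A + A*(A + 6*q))
(5 + B(-3, 2))²*(-82 + K(3)) = (5 + 2*(1 + 2 + 6*(-3)))²*(-82 + 9) = (5 + 2*(1 + 2 - 18))²*(-73) = (5 + 2*(-15))²*(-73) = (5 - 30)²*(-73) = (-25)²*(-73) = 625*(-73) = -45625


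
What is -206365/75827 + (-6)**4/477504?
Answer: -683623897/251442332 ≈ -2.7188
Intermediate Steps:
-206365/75827 + (-6)**4/477504 = -206365*1/75827 + 1296*(1/477504) = -206365/75827 + 9/3316 = -683623897/251442332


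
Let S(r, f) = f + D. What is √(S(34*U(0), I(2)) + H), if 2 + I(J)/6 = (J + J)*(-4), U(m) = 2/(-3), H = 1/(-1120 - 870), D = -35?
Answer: 3*I*√62921810/1990 ≈ 11.958*I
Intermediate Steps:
H = -1/1990 (H = 1/(-1990) = -1/1990 ≈ -0.00050251)
U(m) = -⅔ (U(m) = 2*(-⅓) = -⅔)
I(J) = -12 - 48*J (I(J) = -12 + 6*((J + J)*(-4)) = -12 + 6*((2*J)*(-4)) = -12 + 6*(-8*J) = -12 - 48*J)
S(r, f) = -35 + f (S(r, f) = f - 35 = -35 + f)
√(S(34*U(0), I(2)) + H) = √((-35 + (-12 - 48*2)) - 1/1990) = √((-35 + (-12 - 96)) - 1/1990) = √((-35 - 108) - 1/1990) = √(-143 - 1/1990) = √(-284571/1990) = 3*I*√62921810/1990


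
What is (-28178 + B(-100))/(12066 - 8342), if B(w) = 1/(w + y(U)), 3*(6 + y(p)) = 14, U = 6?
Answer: -8566115/1132096 ≈ -7.5666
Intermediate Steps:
y(p) = -4/3 (y(p) = -6 + (⅓)*14 = -6 + 14/3 = -4/3)
B(w) = 1/(-4/3 + w) (B(w) = 1/(w - 4/3) = 1/(-4/3 + w))
(-28178 + B(-100))/(12066 - 8342) = (-28178 + 3/(-4 + 3*(-100)))/(12066 - 8342) = (-28178 + 3/(-4 - 300))/3724 = (-28178 + 3/(-304))*(1/3724) = (-28178 + 3*(-1/304))*(1/3724) = (-28178 - 3/304)*(1/3724) = -8566115/304*1/3724 = -8566115/1132096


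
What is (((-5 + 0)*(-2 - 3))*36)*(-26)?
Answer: -23400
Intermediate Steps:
(((-5 + 0)*(-2 - 3))*36)*(-26) = (-5*(-5)*36)*(-26) = (25*36)*(-26) = 900*(-26) = -23400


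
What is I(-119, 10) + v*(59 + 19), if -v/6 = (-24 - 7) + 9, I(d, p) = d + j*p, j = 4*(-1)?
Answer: 10137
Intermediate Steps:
j = -4
I(d, p) = d - 4*p
v = 132 (v = -6*((-24 - 7) + 9) = -6*(-31 + 9) = -6*(-22) = 132)
I(-119, 10) + v*(59 + 19) = (-119 - 4*10) + 132*(59 + 19) = (-119 - 40) + 132*78 = -159 + 10296 = 10137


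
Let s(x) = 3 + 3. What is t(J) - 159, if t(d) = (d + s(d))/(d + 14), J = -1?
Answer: -2062/13 ≈ -158.62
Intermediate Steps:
s(x) = 6
t(d) = (6 + d)/(14 + d) (t(d) = (d + 6)/(d + 14) = (6 + d)/(14 + d))
t(J) - 159 = (6 - 1)/(14 - 1) - 159 = 5/13 - 159 = -2062/13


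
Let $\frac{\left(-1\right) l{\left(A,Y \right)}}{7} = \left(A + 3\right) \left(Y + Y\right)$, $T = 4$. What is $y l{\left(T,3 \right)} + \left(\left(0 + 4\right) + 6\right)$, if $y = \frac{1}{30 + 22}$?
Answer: $\frac{113}{26} \approx 4.3462$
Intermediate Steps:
$l{\left(A,Y \right)} = - 14 Y \left(3 + A\right)$ ($l{\left(A,Y \right)} = - 7 \left(A + 3\right) \left(Y + Y\right) = - 7 \left(3 + A\right) 2 Y = - 7 \cdot 2 Y \left(3 + A\right) = - 14 Y \left(3 + A\right)$)
$y = \frac{1}{52} \approx 0.019231$
$y l{\left(T,3 \right)} + \left(\left(0 + 4\right) + 6\right) = \frac{\left(-14\right) 3 \left(3 + 4\right)}{52} + \left(\left(0 + 4\right) + 6\right) = \frac{\left(-14\right) 3 \cdot 7}{52} + \left(4 + 6\right) = \frac{1}{52} \left(-294\right) + 10 = - \frac{147}{26} + 10 = \frac{113}{26}$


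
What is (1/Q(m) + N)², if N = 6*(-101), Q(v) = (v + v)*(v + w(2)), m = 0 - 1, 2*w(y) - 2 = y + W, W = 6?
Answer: 23512801/64 ≈ 3.6739e+5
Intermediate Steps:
w(y) = 4 + y/2 (w(y) = 1 + (y + 6)/2 = 1 + (6 + y)/2 = 1 + (3 + y/2) = 4 + y/2)
m = -1
Q(v) = 2*v*(5 + v) (Q(v) = (v + v)*(v + (4 + (½)*2)) = (2*v)*(v + (4 + 1)) = (2*v)*(v + 5) = (2*v)*(5 + v) = 2*v*(5 + v))
N = -606
(1/Q(m) + N)² = (1/(2*(-1)*(5 - 1)) - 606)² = (1/(2*(-1)*4) - 606)² = (1/(-8) - 606)² = (-⅛ - 606)² = (-4849/8)² = 23512801/64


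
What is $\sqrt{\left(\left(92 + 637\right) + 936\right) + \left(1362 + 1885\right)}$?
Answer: $4 \sqrt{307} \approx 70.086$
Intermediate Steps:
$\sqrt{\left(\left(92 + 637\right) + 936\right) + \left(1362 + 1885\right)} = \sqrt{\left(729 + 936\right) + 3247} = \sqrt{1665 + 3247} = \sqrt{4912} = 4 \sqrt{307}$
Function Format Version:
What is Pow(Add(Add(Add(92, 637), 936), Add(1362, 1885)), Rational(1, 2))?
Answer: Mul(4, Pow(307, Rational(1, 2))) ≈ 70.086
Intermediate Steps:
Pow(Add(Add(Add(92, 637), 936), Add(1362, 1885)), Rational(1, 2)) = Pow(Add(Add(729, 936), 3247), Rational(1, 2)) = Pow(Add(1665, 3247), Rational(1, 2)) = Pow(4912, Rational(1, 2)) = Mul(4, Pow(307, Rational(1, 2)))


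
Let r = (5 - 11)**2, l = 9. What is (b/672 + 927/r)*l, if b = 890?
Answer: 27291/112 ≈ 243.67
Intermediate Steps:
r = 36 (r = (-6)**2 = 36)
(b/672 + 927/r)*l = (890/672 + 927/36)*9 = (890*(1/672) + 927*(1/36))*9 = (445/336 + 103/4)*9 = (9097/336)*9 = 27291/112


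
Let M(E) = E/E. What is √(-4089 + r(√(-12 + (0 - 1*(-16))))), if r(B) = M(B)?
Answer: 2*I*√1022 ≈ 63.938*I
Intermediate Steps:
M(E) = 1
r(B) = 1
√(-4089 + r(√(-12 + (0 - 1*(-16))))) = √(-4089 + 1) = √(-4088) = 2*I*√1022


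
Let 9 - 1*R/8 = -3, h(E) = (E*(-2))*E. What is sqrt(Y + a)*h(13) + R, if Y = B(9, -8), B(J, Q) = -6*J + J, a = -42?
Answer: 96 - 338*I*sqrt(87) ≈ 96.0 - 3152.7*I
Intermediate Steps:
h(E) = -2*E**2 (h(E) = (-2*E)*E = -2*E**2)
B(J, Q) = -5*J
Y = -45 (Y = -5*9 = -45)
R = 96 (R = 72 - 8*(-3) = 72 + 24 = 96)
sqrt(Y + a)*h(13) + R = sqrt(-45 - 42)*(-2*13**2) + 96 = sqrt(-87)*(-2*169) + 96 = (I*sqrt(87))*(-338) + 96 = -338*I*sqrt(87) + 96 = 96 - 338*I*sqrt(87)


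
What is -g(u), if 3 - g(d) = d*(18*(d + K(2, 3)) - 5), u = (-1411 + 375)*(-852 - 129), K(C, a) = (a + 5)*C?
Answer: 18592455430833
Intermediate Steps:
K(C, a) = C*(5 + a) (K(C, a) = (5 + a)*C = C*(5 + a))
u = 1016316 (u = -1036*(-981) = 1016316)
g(d) = 3 - d*(283 + 18*d) (g(d) = 3 - d*(18*(d + 2*(5 + 3)) - 5) = 3 - d*(18*(d + 2*8) - 5) = 3 - d*(18*(d + 16) - 5) = 3 - d*(18*(16 + d) - 5) = 3 - d*((288 + 18*d) - 5) = 3 - d*(283 + 18*d))
-g(u) = -(3 - 283*1016316 - 18*1016316²) = -(3 - 287617428 - 18*1032898211856) = -(3 - 287617428 - 18592167813408) = -1*(-18592455430833) = 18592455430833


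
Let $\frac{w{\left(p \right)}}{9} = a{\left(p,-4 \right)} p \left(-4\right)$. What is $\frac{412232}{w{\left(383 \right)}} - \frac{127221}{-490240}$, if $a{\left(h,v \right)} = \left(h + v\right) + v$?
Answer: $\frac{59491327}{330912000} \approx 0.17978$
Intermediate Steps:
$a{\left(h,v \right)} = h + 2 v$
$w{\left(p \right)} = - 36 p \left(-8 + p\right)$ ($w{\left(p \right)} = 9 \left(p + 2 \left(-4\right)\right) p \left(-4\right) = 9 \left(p - 8\right) p \left(-4\right) = 9 \left(-8 + p\right) p \left(-4\right) = 9 p \left(-8 + p\right) \left(-4\right) = 9 \left(- 4 p \left(-8 + p\right)\right) = - 36 p \left(-8 + p\right)$)
$\frac{412232}{w{\left(383 \right)}} - \frac{127221}{-490240} = \frac{412232}{36 \cdot 383 \left(8 - 383\right)} - \frac{127221}{-490240} = \frac{412232}{36 \cdot 383 \left(8 - 383\right)} - - \frac{127221}{490240} = \frac{412232}{36 \cdot 383 \left(-375\right)} + \frac{127221}{490240} = \frac{412232}{-5170500} + \frac{127221}{490240} = 412232 \left(- \frac{1}{5170500}\right) + \frac{127221}{490240} = - \frac{103058}{1292625} + \frac{127221}{490240} = \frac{59491327}{330912000}$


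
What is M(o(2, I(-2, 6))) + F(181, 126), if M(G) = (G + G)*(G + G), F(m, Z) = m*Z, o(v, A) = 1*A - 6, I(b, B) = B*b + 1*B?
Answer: 23382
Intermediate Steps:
I(b, B) = B + B*b (I(b, B) = B*b + B = B + B*b)
o(v, A) = -6 + A (o(v, A) = A - 6 = -6 + A)
F(m, Z) = Z*m
M(G) = 4*G**2 (M(G) = (2*G)*(2*G) = 4*G**2)
M(o(2, I(-2, 6))) + F(181, 126) = 4*(-6 + 6*(1 - 2))**2 + 126*181 = 4*(-6 + 6*(-1))**2 + 22806 = 4*(-6 - 6)**2 + 22806 = 4*(-12)**2 + 22806 = 4*144 + 22806 = 576 + 22806 = 23382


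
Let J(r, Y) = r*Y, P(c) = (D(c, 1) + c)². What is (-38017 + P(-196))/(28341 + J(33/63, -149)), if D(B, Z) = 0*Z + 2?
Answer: -8001/593522 ≈ -0.013481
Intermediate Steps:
D(B, Z) = 2 (D(B, Z) = 0 + 2 = 2)
P(c) = (2 + c)²
J(r, Y) = Y*r
(-38017 + P(-196))/(28341 + J(33/63, -149)) = (-38017 + (2 - 196)²)/(28341 - 4917/63) = (-38017 + (-194)²)/(28341 - 4917/63) = (-38017 + 37636)/(28341 - 149*11/21) = -381/(28341 - 1639/21) = -381/593522/21 = -381*21/593522 = -8001/593522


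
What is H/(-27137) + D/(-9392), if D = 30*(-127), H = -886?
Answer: 55856641/127435352 ≈ 0.43831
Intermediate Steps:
D = -3810
H/(-27137) + D/(-9392) = -886/(-27137) - 3810/(-9392) = -886*(-1/27137) - 3810*(-1/9392) = 886/27137 + 1905/4696 = 55856641/127435352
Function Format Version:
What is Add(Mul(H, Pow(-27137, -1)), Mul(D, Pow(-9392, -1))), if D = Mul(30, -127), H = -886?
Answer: Rational(55856641, 127435352) ≈ 0.43831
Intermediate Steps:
D = -3810
Add(Mul(H, Pow(-27137, -1)), Mul(D, Pow(-9392, -1))) = Add(Mul(-886, Pow(-27137, -1)), Mul(-3810, Pow(-9392, -1))) = Add(Mul(-886, Rational(-1, 27137)), Mul(-3810, Rational(-1, 9392))) = Add(Rational(886, 27137), Rational(1905, 4696)) = Rational(55856641, 127435352)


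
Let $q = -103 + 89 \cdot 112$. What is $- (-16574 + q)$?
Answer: $6709$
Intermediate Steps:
$q = 9865$ ($q = -103 + 9968 = 9865$)
$- (-16574 + q) = - (-16574 + 9865) = \left(-1\right) \left(-6709\right) = 6709$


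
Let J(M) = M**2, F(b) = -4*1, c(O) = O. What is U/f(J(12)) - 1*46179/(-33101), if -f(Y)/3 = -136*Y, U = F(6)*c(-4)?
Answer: 169602389/121546872 ≈ 1.3954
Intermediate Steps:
F(b) = -4
U = 16 (U = -4*(-4) = 16)
f(Y) = 408*Y (f(Y) = -(-408)*Y = 408*Y)
U/f(J(12)) - 1*46179/(-33101) = 16/((408*12**2)) - 1*46179/(-33101) = 16/((408*144)) - 46179*(-1/33101) = 16/58752 + 46179/33101 = 16*(1/58752) + 46179/33101 = 1/3672 + 46179/33101 = 169602389/121546872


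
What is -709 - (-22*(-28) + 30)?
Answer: -1355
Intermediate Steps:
-709 - (-22*(-28) + 30) = -709 - (616 + 30) = -709 - 1*646 = -709 - 646 = -1355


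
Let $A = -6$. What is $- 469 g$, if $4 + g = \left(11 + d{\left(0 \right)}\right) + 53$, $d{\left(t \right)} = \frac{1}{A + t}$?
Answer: $- \frac{168371}{6} \approx -28062.0$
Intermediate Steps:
$d{\left(t \right)} = \frac{1}{-6 + t}$
$g = \frac{359}{6}$ ($g = -4 + \left(\left(11 + \frac{1}{-6 + 0}\right) + 53\right) = -4 + \left(\left(11 + \frac{1}{-6}\right) + 53\right) = -4 + \left(\left(11 - \frac{1}{6}\right) + 53\right) = -4 + \left(\frac{65}{6} + 53\right) = -4 + \frac{383}{6} = \frac{359}{6} \approx 59.833$)
$- 469 g = \left(-469\right) \frac{359}{6} = - \frac{168371}{6}$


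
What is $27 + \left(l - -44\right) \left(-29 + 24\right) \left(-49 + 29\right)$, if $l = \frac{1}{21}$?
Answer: $\frac{93067}{21} \approx 4431.8$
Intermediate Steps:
$l = \frac{1}{21} \approx 0.047619$
$27 + \left(l - -44\right) \left(-29 + 24\right) \left(-49 + 29\right) = 27 + \left(\frac{1}{21} - -44\right) \left(-29 + 24\right) \left(-49 + 29\right) = 27 + \left(\frac{1}{21} + 44\right) \left(\left(-5\right) \left(-20\right)\right) = 27 + \frac{925}{21} \cdot 100 = 27 + \frac{92500}{21} = \frac{93067}{21}$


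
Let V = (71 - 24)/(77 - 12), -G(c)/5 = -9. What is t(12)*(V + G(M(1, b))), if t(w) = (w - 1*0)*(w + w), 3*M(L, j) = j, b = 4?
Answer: 855936/65 ≈ 13168.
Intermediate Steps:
M(L, j) = j/3
G(c) = 45 (G(c) = -5*(-9) = 45)
V = 47/65 ≈ 0.72308
t(w) = 2*w**2 (t(w) = (w + 0)*(2*w) = w*(2*w) = 2*w**2)
t(12)*(V + G(M(1, b))) = (2*12**2)*(47/65 + 45) = (2*144)*(2972/65) = 288*(2972/65) = 855936/65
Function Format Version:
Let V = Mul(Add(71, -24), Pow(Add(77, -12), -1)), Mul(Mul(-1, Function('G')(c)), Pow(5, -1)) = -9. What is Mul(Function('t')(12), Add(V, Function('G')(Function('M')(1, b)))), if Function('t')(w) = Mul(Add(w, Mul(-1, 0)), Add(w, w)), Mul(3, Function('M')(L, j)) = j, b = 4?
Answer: Rational(855936, 65) ≈ 13168.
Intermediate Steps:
Function('M')(L, j) = Mul(Rational(1, 3), j)
Function('G')(c) = 45 (Function('G')(c) = Mul(-5, -9) = 45)
V = Rational(47, 65) (V = Mul(47, Pow(65, -1)) = Mul(47, Rational(1, 65)) = Rational(47, 65) ≈ 0.72308)
Function('t')(w) = Mul(2, Pow(w, 2)) (Function('t')(w) = Mul(Add(w, 0), Mul(2, w)) = Mul(w, Mul(2, w)) = Mul(2, Pow(w, 2)))
Mul(Function('t')(12), Add(V, Function('G')(Function('M')(1, b)))) = Mul(Mul(2, Pow(12, 2)), Add(Rational(47, 65), 45)) = Mul(Mul(2, 144), Rational(2972, 65)) = Mul(288, Rational(2972, 65)) = Rational(855936, 65)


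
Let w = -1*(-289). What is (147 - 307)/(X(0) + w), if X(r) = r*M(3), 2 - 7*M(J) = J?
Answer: -160/289 ≈ -0.55363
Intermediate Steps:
M(J) = 2/7 - J/7
w = 289
X(r) = -r/7 (X(r) = r*(2/7 - ⅐*3) = r*(2/7 - 3/7) = r*(-⅐) = -r/7)
(147 - 307)/(X(0) + w) = (147 - 307)/(-⅐*0 + 289) = -160/(0 + 289) = -160/289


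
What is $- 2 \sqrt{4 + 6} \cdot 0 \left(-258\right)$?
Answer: $0$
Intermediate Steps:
$- 2 \sqrt{4 + 6} \cdot 0 \left(-258\right) = - 2 \sqrt{10} \cdot 0 \left(-258\right) = 0 \left(-258\right) = 0$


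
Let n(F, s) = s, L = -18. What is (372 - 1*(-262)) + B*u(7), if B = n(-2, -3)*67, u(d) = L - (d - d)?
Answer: 4252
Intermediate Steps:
u(d) = -18 (u(d) = -18 - (d - d) = -18 - 1*0 = -18 + 0 = -18)
B = -201 (B = -3*67 = -201)
(372 - 1*(-262)) + B*u(7) = (372 - 1*(-262)) - 201*(-18) = (372 + 262) + 3618 = 634 + 3618 = 4252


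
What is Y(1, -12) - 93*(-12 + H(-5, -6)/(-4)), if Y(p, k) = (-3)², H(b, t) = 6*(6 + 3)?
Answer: 4761/2 ≈ 2380.5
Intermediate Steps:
H(b, t) = 54 (H(b, t) = 6*9 = 54)
Y(p, k) = 9
Y(1, -12) - 93*(-12 + H(-5, -6)/(-4)) = 9 - 93*(-12 + 54/(-4)) = 9 - 93*(-12 + 54*(-¼)) = 9 - 93*(-12 - 27/2) = 9 - 93*(-51/2) = 9 + 4743/2 = 4761/2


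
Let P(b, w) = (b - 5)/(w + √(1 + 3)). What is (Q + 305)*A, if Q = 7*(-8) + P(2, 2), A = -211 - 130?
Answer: -338613/4 ≈ -84653.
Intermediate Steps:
P(b, w) = (-5 + b)/(2 + w) (P(b, w) = (-5 + b)/(w + √4) = (-5 + b)/(w + 2) = (-5 + b)/(2 + w))
A = -341
Q = -227/4 (Q = 7*(-8) + (-5 + 2)/(2 + 2) = -56 - 3/4 = -56 + (¼)*(-3) = -56 - ¾ = -227/4 ≈ -56.750)
(Q + 305)*A = (-227/4 + 305)*(-341) = (993/4)*(-341) = -338613/4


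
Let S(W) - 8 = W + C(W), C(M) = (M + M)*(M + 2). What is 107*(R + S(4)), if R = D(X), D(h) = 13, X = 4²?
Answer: 7811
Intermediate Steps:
X = 16
C(M) = 2*M*(2 + M) (C(M) = (2*M)*(2 + M) = 2*M*(2 + M))
R = 13
S(W) = 8 + W + 2*W*(2 + W) (S(W) = 8 + (W + 2*W*(2 + W)) = 8 + W + 2*W*(2 + W))
107*(R + S(4)) = 107*(13 + (8 + 4 + 2*4*(2 + 4))) = 107*(13 + (8 + 4 + 2*4*6)) = 107*(13 + (8 + 4 + 48)) = 107*(13 + 60) = 107*73 = 7811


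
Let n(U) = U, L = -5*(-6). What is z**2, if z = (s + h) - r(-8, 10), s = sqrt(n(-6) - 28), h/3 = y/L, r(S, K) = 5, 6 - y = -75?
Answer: -2439/100 + 31*I*sqrt(34)/5 ≈ -24.39 + 36.152*I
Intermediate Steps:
y = 81 (y = 6 - 1*(-75) = 6 + 75 = 81)
L = 30
h = 81/10 (h = 3*(81/30) = 3*(81*(1/30)) = 3*(27/10) = 81/10 ≈ 8.1000)
s = I*sqrt(34) (s = sqrt(-6 - 28) = sqrt(-34) = I*sqrt(34) ≈ 5.8309*I)
z = 31/10 + I*sqrt(34) (z = (I*sqrt(34) + 81/10) - 1*5 = (81/10 + I*sqrt(34)) - 5 = 31/10 + I*sqrt(34) ≈ 3.1 + 5.831*I)
z**2 = (31/10 + I*sqrt(34))**2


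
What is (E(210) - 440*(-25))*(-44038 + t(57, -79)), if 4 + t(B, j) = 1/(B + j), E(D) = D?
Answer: -5430824625/11 ≈ -4.9371e+8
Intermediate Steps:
t(B, j) = -4 + 1/(B + j)
(E(210) - 440*(-25))*(-44038 + t(57, -79)) = (210 - 440*(-25))*(-44038 + (1 - 4*57 - 4*(-79))/(57 - 79)) = (210 + 11000)*(-44038 + (1 - 228 + 316)/(-22)) = 11210*(-44038 - 1/22*89) = 11210*(-44038 - 89/22) = 11210*(-968925/22) = -5430824625/11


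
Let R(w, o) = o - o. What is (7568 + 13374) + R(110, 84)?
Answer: 20942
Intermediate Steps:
R(w, o) = 0
(7568 + 13374) + R(110, 84) = (7568 + 13374) + 0 = 20942 + 0 = 20942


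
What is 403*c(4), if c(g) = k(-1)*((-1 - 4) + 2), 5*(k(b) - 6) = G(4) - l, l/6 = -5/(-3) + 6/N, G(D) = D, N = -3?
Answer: -43524/5 ≈ -8704.8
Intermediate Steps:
l = -2 (l = 6*(-5/(-3) + 6/(-3)) = 6*(-5*(-⅓) + 6*(-⅓)) = 6*(5/3 - 2) = 6*(-⅓) = -2)
k(b) = 36/5 (k(b) = 6 + (4 - 1*(-2))/5 = 6 + (4 + 2)/5 = 6 + (⅕)*6 = 6 + 6/5 = 36/5)
c(g) = -108/5 (c(g) = 36*((-1 - 4) + 2)/5 = 36*(-5 + 2)/5 = (36/5)*(-3) = -108/5)
403*c(4) = 403*(-108/5) = -43524/5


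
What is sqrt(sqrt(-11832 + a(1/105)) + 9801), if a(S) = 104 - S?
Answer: sqrt(108056025 + 105*I*sqrt(129301305))/105 ≈ 99.001 + 0.54694*I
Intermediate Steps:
sqrt(sqrt(-11832 + a(1/105)) + 9801) = sqrt(sqrt(-11832 + (104 - 1/105)) + 9801) = sqrt(sqrt(-11832 + 10919/105) + 9801) = sqrt(sqrt(-1231441/105) + 9801) = sqrt(I*sqrt(129301305)/105 + 9801) = sqrt(9801 + I*sqrt(129301305)/105)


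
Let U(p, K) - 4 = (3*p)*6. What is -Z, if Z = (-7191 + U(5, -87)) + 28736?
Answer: -21639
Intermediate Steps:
U(p, K) = 4 + 18*p (U(p, K) = 4 + (3*p)*6 = 4 + 18*p)
Z = 21639 (Z = (-7191 + (4 + 18*5)) + 28736 = (-7191 + (4 + 90)) + 28736 = (-7191 + 94) + 28736 = -7097 + 28736 = 21639)
-Z = -1*21639 = -21639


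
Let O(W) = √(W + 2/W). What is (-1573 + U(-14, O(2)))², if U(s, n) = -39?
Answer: 2598544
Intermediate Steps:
(-1573 + U(-14, O(2)))² = (-1573 - 39)² = (-1612)² = 2598544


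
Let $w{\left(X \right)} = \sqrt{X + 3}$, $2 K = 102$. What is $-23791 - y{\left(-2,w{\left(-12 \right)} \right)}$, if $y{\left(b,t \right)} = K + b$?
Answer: $-23840$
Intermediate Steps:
$K = 51$ ($K = \frac{1}{2} \cdot 102 = 51$)
$w{\left(X \right)} = \sqrt{3 + X}$
$y{\left(b,t \right)} = 51 + b$
$-23791 - y{\left(-2,w{\left(-12 \right)} \right)} = -23791 - \left(51 - 2\right) = -23791 - 49 = -23840$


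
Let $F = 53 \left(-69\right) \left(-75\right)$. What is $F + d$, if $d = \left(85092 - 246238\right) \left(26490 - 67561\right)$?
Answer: $6618701641$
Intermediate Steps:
$F = 274275$ ($F = \left(-3657\right) \left(-75\right) = 274275$)
$d = 6618427366$ ($d = \left(-161146\right) \left(-41071\right) = 6618427366$)
$F + d = 274275 + 6618427366 = 6618701641$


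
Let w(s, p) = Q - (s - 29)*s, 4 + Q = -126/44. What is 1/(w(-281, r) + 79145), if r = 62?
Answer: -22/175381 ≈ -0.00012544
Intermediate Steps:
Q = -151/22 (Q = -4 - 126/44 = -4 - 126*1/44 = -4 - 63/22 = -151/22 ≈ -6.8636)
w(s, p) = -151/22 - s*(-29 + s) (w(s, p) = -151/22 - (s - 29)*s = -151/22 - (-29 + s)*s = -151/22 - s*(-29 + s))
1/(w(-281, r) + 79145) = 1/((-151/22 - 1*(-281)² + 29*(-281)) + 79145) = 1/((-151/22 - 1*78961 - 8149) + 79145) = 1/((-151/22 - 78961 - 8149) + 79145) = 1/(-1916571/22 + 79145) = 1/(-175381/22) = -22/175381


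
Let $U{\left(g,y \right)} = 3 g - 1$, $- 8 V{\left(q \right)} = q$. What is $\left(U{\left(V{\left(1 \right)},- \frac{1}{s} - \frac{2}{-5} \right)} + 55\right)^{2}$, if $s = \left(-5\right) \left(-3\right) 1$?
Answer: $\frac{184041}{64} \approx 2875.6$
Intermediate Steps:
$s = 15$ ($s = 15 \cdot 1 = 15$)
$V{\left(q \right)} = - \frac{q}{8}$
$U{\left(g,y \right)} = -1 + 3 g$
$\left(U{\left(V{\left(1 \right)},- \frac{1}{s} - \frac{2}{-5} \right)} + 55\right)^{2} = \left(\left(-1 + 3 \left(\left(- \frac{1}{8}\right) 1\right)\right) + 55\right)^{2} = \left(\left(-1 + 3 \left(- \frac{1}{8}\right)\right) + 55\right)^{2} = \left(\left(-1 - \frac{3}{8}\right) + 55\right)^{2} = \left(- \frac{11}{8} + 55\right)^{2} = \left(\frac{429}{8}\right)^{2} = \frac{184041}{64}$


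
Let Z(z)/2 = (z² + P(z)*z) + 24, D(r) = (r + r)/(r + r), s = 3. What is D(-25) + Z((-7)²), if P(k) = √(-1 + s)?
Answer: 4851 + 98*√2 ≈ 4989.6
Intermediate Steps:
D(r) = 1 (D(r) = (2*r)/((2*r)) = (2*r)*(1/(2*r)) = 1)
P(k) = √2 (P(k) = √(-1 + 3) = √2)
Z(z) = 48 + 2*z² + 2*z*√2 (Z(z) = 2*((z² + √2*z) + 24) = 2*((z² + z*√2) + 24) = 2*(24 + z² + z*√2) = 48 + 2*z² + 2*z*√2)
D(-25) + Z((-7)²) = 1 + (48 + 2*((-7)²)² + 2*(-7)²*√2) = 1 + (48 + 2*49² + 2*49*√2) = 1 + (48 + 2*2401 + 98*√2) = 1 + (48 + 4802 + 98*√2) = 1 + (4850 + 98*√2) = 4851 + 98*√2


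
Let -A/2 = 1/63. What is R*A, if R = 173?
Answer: -346/63 ≈ -5.4921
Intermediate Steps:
A = -2/63 ≈ -0.031746
R*A = 173*(-2/63) = -346/63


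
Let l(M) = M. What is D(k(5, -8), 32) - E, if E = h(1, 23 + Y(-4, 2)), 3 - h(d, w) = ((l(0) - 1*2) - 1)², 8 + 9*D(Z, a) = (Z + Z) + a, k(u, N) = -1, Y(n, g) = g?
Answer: 76/9 ≈ 8.4444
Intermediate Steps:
D(Z, a) = -8/9 + a/9 + 2*Z/9 (D(Z, a) = -8/9 + ((Z + Z) + a)/9 = -8/9 + (2*Z + a)/9 = -8/9 + (a + 2*Z)/9 = -8/9 + (a/9 + 2*Z/9) = -8/9 + a/9 + 2*Z/9)
h(d, w) = -6 (h(d, w) = 3 - ((0 - 1*2) - 1)² = 3 - ((0 - 2) - 1)² = 3 - (-2 - 1)² = 3 - 1*(-3)² = 3 - 1*9 = 3 - 9 = -6)
E = -6
D(k(5, -8), 32) - E = (-8/9 + (⅑)*32 + (2/9)*(-1)) - 1*(-6) = (-8/9 + 32/9 - 2/9) + 6 = 22/9 + 6 = 76/9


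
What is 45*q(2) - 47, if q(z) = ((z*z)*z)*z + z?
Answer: 763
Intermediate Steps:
q(z) = z + z**4 (q(z) = (z**2*z)*z + z = z**3*z + z = z**4 + z = z + z**4)
45*q(2) - 47 = 45*(2 + 2**4) - 47 = 45*(2 + 16) - 47 = 45*18 - 47 = 810 - 47 = 763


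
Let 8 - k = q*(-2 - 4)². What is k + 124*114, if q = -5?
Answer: 14324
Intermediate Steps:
k = 188 (k = 8 - (-5)*(-2 - 4)² = 8 - (-5)*(-6)² = 8 - (-5)*36 = 8 - 1*(-180) = 8 + 180 = 188)
k + 124*114 = 188 + 124*114 = 188 + 14136 = 14324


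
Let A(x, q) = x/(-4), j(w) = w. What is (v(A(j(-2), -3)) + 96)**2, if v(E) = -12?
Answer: 7056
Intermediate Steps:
A(x, q) = -x/4 (A(x, q) = x*(-1/4) = -x/4)
(v(A(j(-2), -3)) + 96)**2 = (-12 + 96)**2 = 84**2 = 7056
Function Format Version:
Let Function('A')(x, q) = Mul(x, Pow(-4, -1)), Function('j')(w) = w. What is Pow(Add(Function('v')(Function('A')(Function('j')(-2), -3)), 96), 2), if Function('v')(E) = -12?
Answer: 7056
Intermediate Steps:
Function('A')(x, q) = Mul(Rational(-1, 4), x) (Function('A')(x, q) = Mul(x, Rational(-1, 4)) = Mul(Rational(-1, 4), x))
Pow(Add(Function('v')(Function('A')(Function('j')(-2), -3)), 96), 2) = Pow(Add(-12, 96), 2) = Pow(84, 2) = 7056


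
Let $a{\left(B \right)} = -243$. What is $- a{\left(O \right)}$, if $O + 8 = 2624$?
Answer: $243$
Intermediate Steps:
$O = 2616$ ($O = -8 + 2624 = 2616$)
$- a{\left(O \right)} = \left(-1\right) \left(-243\right) = 243$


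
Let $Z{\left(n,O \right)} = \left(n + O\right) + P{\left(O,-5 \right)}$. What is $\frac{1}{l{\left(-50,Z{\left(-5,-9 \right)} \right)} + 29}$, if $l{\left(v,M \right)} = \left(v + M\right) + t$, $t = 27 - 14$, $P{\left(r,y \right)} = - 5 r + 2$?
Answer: $\frac{1}{25} \approx 0.04$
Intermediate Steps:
$P{\left(r,y \right)} = 2 - 5 r$
$t = 13$ ($t = 27 - 14 = 13$)
$Z{\left(n,O \right)} = 2 + n - 4 O$ ($Z{\left(n,O \right)} = \left(n + O\right) - \left(-2 + 5 O\right) = \left(O + n\right) - \left(-2 + 5 O\right) = 2 + n - 4 O$)
$l{\left(v,M \right)} = 13 + M + v$ ($l{\left(v,M \right)} = \left(v + M\right) + 13 = \left(M + v\right) + 13 = 13 + M + v$)
$\frac{1}{l{\left(-50,Z{\left(-5,-9 \right)} \right)} + 29} = \frac{1}{\left(13 - -33 - 50\right) + 29} = \frac{1}{\left(13 + \left(2 - 5 + 36\right) - 50\right) + 29} = \frac{1}{\left(13 + 33 - 50\right) + 29} = \frac{1}{-4 + 29} = \frac{1}{25}$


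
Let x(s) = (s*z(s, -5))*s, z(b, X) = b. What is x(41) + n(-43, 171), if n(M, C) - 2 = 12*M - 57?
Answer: 68350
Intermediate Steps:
n(M, C) = -55 + 12*M (n(M, C) = 2 + (12*M - 57) = 2 + (-57 + 12*M) = -55 + 12*M)
x(s) = s**3 (x(s) = (s*s)*s = s**2*s = s**3)
x(41) + n(-43, 171) = 41**3 + (-55 + 12*(-43)) = 68921 + (-55 - 516) = 68921 - 571 = 68350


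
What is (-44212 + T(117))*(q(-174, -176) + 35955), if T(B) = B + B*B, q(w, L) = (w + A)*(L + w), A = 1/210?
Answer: -8834767360/3 ≈ -2.9449e+9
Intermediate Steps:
A = 1/210 ≈ 0.0047619
q(w, L) = (1/210 + w)*(L + w) (q(w, L) = (w + 1/210)*(L + w) = (1/210 + w)*(L + w))
T(B) = B + B²
(-44212 + T(117))*(q(-174, -176) + 35955) = (-44212 + 117*(1 + 117))*(((-174)² + (1/210)*(-176) + (1/210)*(-174) - 176*(-174)) + 35955) = (-44212 + 117*118)*((30276 - 88/105 - 29/35 + 30624) + 35955) = (-44212 + 13806)*(182695/3 + 35955) = -30406*290560/3 = -8834767360/3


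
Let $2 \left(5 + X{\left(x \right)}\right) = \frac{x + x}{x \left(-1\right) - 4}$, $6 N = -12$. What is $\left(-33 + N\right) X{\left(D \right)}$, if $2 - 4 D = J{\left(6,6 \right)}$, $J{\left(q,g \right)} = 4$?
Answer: $170$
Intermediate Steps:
$N = -2$ ($N = \frac{1}{6} \left(-12\right) = -2$)
$D = - \frac{1}{2}$ ($D = \frac{1}{2} - 1 = - \frac{1}{2} \approx -0.5$)
$X{\left(x \right)} = -5 + \frac{x}{-4 - x}$ ($X{\left(x \right)} = -5 + \frac{\left(x + x\right) \frac{1}{x \left(-1\right) - 4}}{2} = -5 + \frac{2 x \frac{1}{- x - 4}}{2} = -5 + \frac{2 x \frac{1}{-4 - x}}{2} = -5 + \frac{x}{-4 - x}$)
$\left(-33 + N\right) X{\left(D \right)} = \left(-33 - 2\right) \frac{2 \left(-10 - - \frac{3}{2}\right)}{4 - \frac{1}{2}} = - 35 \frac{2 \left(-10 + \frac{3}{2}\right)}{\frac{7}{2}} = - 35 \cdot 2 \cdot \frac{2}{7} \left(- \frac{17}{2}\right) = \left(-35\right) \left(- \frac{34}{7}\right) = 170$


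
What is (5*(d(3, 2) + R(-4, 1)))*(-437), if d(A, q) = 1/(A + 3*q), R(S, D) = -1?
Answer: 17480/9 ≈ 1942.2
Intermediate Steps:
(5*(d(3, 2) + R(-4, 1)))*(-437) = (5*(1/(3 + 3*2) - 1))*(-437) = (5*(1/(3 + 6) - 1))*(-437) = (5*(1/9 - 1))*(-437) = (5*(⅑ - 1))*(-437) = (5*(-8/9))*(-437) = -40/9*(-437) = 17480/9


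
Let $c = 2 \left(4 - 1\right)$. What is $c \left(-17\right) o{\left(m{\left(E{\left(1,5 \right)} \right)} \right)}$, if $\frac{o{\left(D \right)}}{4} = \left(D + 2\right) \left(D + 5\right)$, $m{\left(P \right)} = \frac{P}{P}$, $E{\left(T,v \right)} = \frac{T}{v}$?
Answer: $-7344$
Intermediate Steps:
$m{\left(P \right)} = 1$
$o{\left(D \right)} = 4 \left(2 + D\right) \left(5 + D\right)$ ($o{\left(D \right)} = 4 \left(D + 2\right) \left(D + 5\right) = 4 \left(2 + D\right) \left(5 + D\right)$)
$c = 6$ ($c = 2 \cdot 3 = 6$)
$c \left(-17\right) o{\left(m{\left(E{\left(1,5 \right)} \right)} \right)} = 6 \left(-17\right) \left(40 + 4 \cdot 1^{2} + 28 \cdot 1\right) = - 102 \left(40 + 4 \cdot 1 + 28\right) = - 102 \left(40 + 4 + 28\right) = \left(-102\right) 72 = -7344$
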